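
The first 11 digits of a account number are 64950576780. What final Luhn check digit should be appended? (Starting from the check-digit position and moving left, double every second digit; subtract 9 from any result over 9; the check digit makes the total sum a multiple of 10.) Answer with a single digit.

Partial digits right→left: 0 8 7 6 7 5 0 5 9 4 6
Double every second digit counting from the check-digit position (so the 1st, 3rd, 5th, ... of the partial from the right).
  doubled (with −9 where >9): 0 5 5 0 9 3 → sum 22
  kept as-is: 8 6 5 5 4 → sum 28
Total = 22 + 28 = 50.
Check digit = (10 − (50 mod 10)) mod 10 = 0.

0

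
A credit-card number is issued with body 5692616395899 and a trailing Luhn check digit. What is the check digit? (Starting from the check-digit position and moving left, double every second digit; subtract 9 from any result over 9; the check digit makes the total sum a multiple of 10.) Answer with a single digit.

Partial digits right→left: 9 9 8 5 9 3 6 1 6 2 9 6 5
Double every second digit counting from the check-digit position (so the 1st, 3rd, 5th, ... of the partial from the right).
  doubled (with −9 where >9): 9 7 9 3 3 9 1 → sum 41
  kept as-is: 9 5 3 1 2 6 → sum 26
Total = 41 + 26 = 67.
Check digit = (10 − (67 mod 10)) mod 10 = 3.

3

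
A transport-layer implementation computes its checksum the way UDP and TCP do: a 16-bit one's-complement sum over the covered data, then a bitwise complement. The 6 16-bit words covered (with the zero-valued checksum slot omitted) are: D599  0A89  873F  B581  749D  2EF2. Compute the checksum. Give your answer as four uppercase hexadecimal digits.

3F8C

One's-complement addition (fold any carry out of bit 15 back into bit 0):
  0xD599 + 0x0A89 = 0x0E022
  0xE022 + 0x873F = 0x16761 → wrap carry → 0x6762
  0x6762 + 0xB581 = 0x11CE3 → wrap carry → 0x1CE4
  0x1CE4 + 0x749D = 0x09181
  0x9181 + 0x2EF2 = 0x0C073
One's-complement sum = 0xC073.
Checksum = ~0xC073 & 0xFFFF = 0x3F8C.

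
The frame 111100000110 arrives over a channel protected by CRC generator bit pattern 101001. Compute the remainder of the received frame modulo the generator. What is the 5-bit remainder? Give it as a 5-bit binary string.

11101

Modulo-2 division of 111100000110 by 101001:
  pos 0: 111100 XOR 101001 = 010101
  pos 1: 101010 XOR 101001 = 000011
  pos 5: 110011 XOR 101001 = 011010
  pos 6: 110100 XOR 101001 = 011101
Remainder = 11101 (nonzero — an error is detected).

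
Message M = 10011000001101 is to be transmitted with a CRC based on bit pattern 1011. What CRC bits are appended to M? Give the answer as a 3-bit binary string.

Append 3 zeros: 10011000001101000. Divide by 1011 (XOR where the leading bit is 1):
  pos 0: 1001 XOR 1011 = 0010
  pos 2: 1010 XOR 1011 = 0001
  pos 5: 1000 XOR 1011 = 0011
  pos 7: 1101 XOR 1011 = 0110
  pos 8: 1101 XOR 1011 = 0110
  pos 9: 1100 XOR 1011 = 0111
  pos 10: 1111 XOR 1011 = 0100
  pos 11: 1000 XOR 1011 = 0011
  pos 13: 1100 XOR 1011 = 0111
Remainder (last 3 bits) = 111. This is the CRC / FCS.

111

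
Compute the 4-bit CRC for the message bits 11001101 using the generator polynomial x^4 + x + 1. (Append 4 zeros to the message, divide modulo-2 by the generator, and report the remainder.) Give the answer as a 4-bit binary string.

Append 4 zeros: 110011010000. Divide by 10011 (XOR where the leading bit is 1):
  pos 0: 11001 XOR 10011 = 01010
  pos 1: 10101 XOR 10011 = 00110
  pos 3: 11001 XOR 10011 = 01010
  pos 4: 10100 XOR 10011 = 00111
  pos 6: 11100 XOR 10011 = 01111
  pos 7: 11110 XOR 10011 = 01101
Remainder (last 4 bits) = 1101. This is the CRC / FCS.

1101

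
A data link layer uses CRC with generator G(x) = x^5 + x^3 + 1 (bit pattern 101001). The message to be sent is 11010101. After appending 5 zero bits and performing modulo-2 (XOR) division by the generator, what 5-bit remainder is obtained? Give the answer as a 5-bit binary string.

Append 5 zeros: 1101010100000. Divide by 101001 (XOR where the leading bit is 1):
  pos 0: 110101 XOR 101001 = 011100
  pos 1: 111000 XOR 101001 = 010001
  pos 2: 100011 XOR 101001 = 001010
  pos 4: 101000 XOR 101001 = 000001
Remainder (last 5 bits) = 01000. This is the CRC / FCS.

01000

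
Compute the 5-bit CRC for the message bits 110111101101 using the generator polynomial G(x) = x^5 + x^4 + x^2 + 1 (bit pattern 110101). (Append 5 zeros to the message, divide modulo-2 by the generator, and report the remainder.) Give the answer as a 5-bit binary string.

10011

Append 5 zeros: 11011110110100000. Divide by 110101 (XOR where the leading bit is 1):
  pos 0: 110111 XOR 110101 = 000010
  pos 4: 101011 XOR 110101 = 011110
  pos 5: 111100 XOR 110101 = 001001
  pos 7: 100110 XOR 110101 = 010011
  pos 8: 100110 XOR 110101 = 010011
  pos 9: 100110 XOR 110101 = 010011
  pos 10: 100110 XOR 110101 = 010011
  pos 11: 100110 XOR 110101 = 010011
Remainder (last 5 bits) = 10011. This is the CRC / FCS.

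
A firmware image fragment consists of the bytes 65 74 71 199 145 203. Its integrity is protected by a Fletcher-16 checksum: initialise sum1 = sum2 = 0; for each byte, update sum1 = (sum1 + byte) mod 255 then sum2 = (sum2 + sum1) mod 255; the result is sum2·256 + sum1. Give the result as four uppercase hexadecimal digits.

5EF7

Running sums (mod 255):
  after byte 0 (65): sum1=65, sum2=65
  after byte 1 (74): sum1=139, sum2=204
  after byte 2 (71): sum1=210, sum2=159
  after byte 3 (199): sum1=154, sum2=58
  after byte 4 (145): sum1=44, sum2=102
  after byte 5 (203): sum1=247, sum2=94
Checksum = sum2·256 + sum1 = 94·256 + 247 = 24311 = 0x5EF7.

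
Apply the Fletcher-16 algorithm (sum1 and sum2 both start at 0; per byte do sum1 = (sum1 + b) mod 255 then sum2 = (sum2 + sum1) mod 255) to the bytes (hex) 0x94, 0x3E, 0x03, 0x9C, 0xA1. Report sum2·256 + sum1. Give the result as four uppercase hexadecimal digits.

Running sums (mod 255):
  after byte 0 (0x94): sum1=148, sum2=148
  after byte 1 (0x3E): sum1=210, sum2=103
  after byte 2 (0x03): sum1=213, sum2=61
  after byte 3 (0x9C): sum1=114, sum2=175
  after byte 4 (0xA1): sum1=20, sum2=195
Checksum = sum2·256 + sum1 = 195·256 + 20 = 49940 = 0xC314.

C314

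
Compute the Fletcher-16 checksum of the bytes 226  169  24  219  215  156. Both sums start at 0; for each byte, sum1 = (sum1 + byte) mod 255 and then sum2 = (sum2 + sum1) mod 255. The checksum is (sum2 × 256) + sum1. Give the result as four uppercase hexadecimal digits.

Running sums (mod 255):
  after byte 0 (226): sum1=226, sum2=226
  after byte 1 (169): sum1=140, sum2=111
  after byte 2 (24): sum1=164, sum2=20
  after byte 3 (219): sum1=128, sum2=148
  after byte 4 (215): sum1=88, sum2=236
  after byte 5 (156): sum1=244, sum2=225
Checksum = sum2·256 + sum1 = 225·256 + 244 = 57844 = 0xE1F4.

E1F4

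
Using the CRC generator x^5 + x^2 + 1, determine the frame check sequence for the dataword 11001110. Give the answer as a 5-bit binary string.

Append 5 zeros: 1100111000000. Divide by 100101 (XOR where the leading bit is 1):
  pos 0: 110011 XOR 100101 = 010110
  pos 1: 101101 XOR 100101 = 001000
  pos 3: 100000 XOR 100101 = 000101
  pos 6: 101000 XOR 100101 = 001101
Remainder (last 5 bits) = 11010. This is the CRC / FCS.

11010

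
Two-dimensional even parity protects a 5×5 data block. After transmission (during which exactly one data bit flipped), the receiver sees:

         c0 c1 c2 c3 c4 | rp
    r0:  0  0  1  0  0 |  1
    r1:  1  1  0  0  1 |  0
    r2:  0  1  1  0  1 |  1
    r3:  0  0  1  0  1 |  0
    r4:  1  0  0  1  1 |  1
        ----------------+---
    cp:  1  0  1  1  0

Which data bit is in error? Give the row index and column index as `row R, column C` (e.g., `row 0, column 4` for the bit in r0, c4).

row 1, column 0

Recompute each row's even parity and compare to rp:
  r0: data parity 1, sent rp 1 → ok
  r1: data parity 1, sent rp 0 → mismatch
  r2: data parity 1, sent rp 1 → ok
  r3: data parity 0, sent rp 0 → ok
  r4: data parity 1, sent rp 1 → ok
Recompute each column's even parity and compare to cp:
  c0: data parity 0, sent cp 1 → mismatch
  c1: data parity 0, sent cp 0 → ok
  c2: data parity 1, sent cp 1 → ok
  c3: data parity 1, sent cp 1 → ok
  c4: data parity 0, sent cp 0 → ok
Exactly one row (r1) and one column (c0) fail → the flipped bit is at their intersection.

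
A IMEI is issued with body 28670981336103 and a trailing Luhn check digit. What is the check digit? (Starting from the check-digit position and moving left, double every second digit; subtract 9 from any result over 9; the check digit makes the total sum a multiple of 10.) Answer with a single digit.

Partial digits right→left: 3 0 1 6 3 3 1 8 9 0 7 6 8 2
Double every second digit counting from the check-digit position (so the 1st, 3rd, 5th, ... of the partial from the right).
  doubled (with −9 where >9): 6 2 6 2 9 5 7 → sum 37
  kept as-is: 0 6 3 8 0 6 2 → sum 25
Total = 37 + 25 = 62.
Check digit = (10 − (62 mod 10)) mod 10 = 8.

8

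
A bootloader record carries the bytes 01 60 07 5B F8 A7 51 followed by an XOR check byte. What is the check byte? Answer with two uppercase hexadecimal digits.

33

XOR the bytes together:
  start with 0x01
  0x01 ⊕ 0x60 = 0x61
  0x61 ⊕ 0x07 = 0x66
  0x66 ⊕ 0x5B = 0x3D
  0x3D ⊕ 0xF8 = 0xC5
  0xC5 ⊕ 0xA7 = 0x62
  0x62 ⊕ 0x51 = 0x33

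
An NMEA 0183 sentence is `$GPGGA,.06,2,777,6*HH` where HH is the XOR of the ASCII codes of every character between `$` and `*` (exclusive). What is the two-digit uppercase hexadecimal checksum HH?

4D

XOR the ASCII codes of the payload characters:
  'G' = 0x47 → acc = 0x47
  'P' = 0x50 → acc = 0x17
  'G' = 0x47 → acc = 0x50
  'G' = 0x47 → acc = 0x17
  'A' = 0x41 → acc = 0x56
  ',' = 0x2C → acc = 0x7A
  '.' = 0x2E → acc = 0x54
  '0' = 0x30 → acc = 0x64
  '6' = 0x36 → acc = 0x52
  ',' = 0x2C → acc = 0x7E
  '2' = 0x32 → acc = 0x4C
  ',' = 0x2C → acc = 0x60
  '7' = 0x37 → acc = 0x57
  '7' = 0x37 → acc = 0x60
  '7' = 0x37 → acc = 0x57
  ',' = 0x2C → acc = 0x7B
  '6' = 0x36 → acc = 0x4D
Checksum = 0x4D.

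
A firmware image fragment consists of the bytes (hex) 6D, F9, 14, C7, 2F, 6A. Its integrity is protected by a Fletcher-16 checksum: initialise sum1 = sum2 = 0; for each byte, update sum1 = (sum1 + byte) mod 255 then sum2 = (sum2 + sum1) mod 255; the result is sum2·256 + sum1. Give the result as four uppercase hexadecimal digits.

Running sums (mod 255):
  after byte 0 (6D): sum1=109, sum2=109
  after byte 1 (F9): sum1=103, sum2=212
  after byte 2 (14): sum1=123, sum2=80
  after byte 3 (C7): sum1=67, sum2=147
  after byte 4 (2F): sum1=114, sum2=6
  after byte 5 (6A): sum1=220, sum2=226
Checksum = sum2·256 + sum1 = 226·256 + 220 = 58076 = 0xE2DC.

E2DC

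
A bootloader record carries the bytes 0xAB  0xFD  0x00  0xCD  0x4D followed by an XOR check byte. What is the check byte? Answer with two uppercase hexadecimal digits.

XOR the bytes together:
  start with 0xAB
  0xAB ⊕ 0xFD = 0x56
  0x56 ⊕ 0x00 = 0x56
  0x56 ⊕ 0xCD = 0x9B
  0x9B ⊕ 0x4D = 0xD6

D6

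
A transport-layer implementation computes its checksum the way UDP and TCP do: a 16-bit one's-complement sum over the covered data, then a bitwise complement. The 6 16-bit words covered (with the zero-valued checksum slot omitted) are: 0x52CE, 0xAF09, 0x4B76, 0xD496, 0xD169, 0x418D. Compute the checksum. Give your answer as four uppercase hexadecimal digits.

One's-complement addition (fold any carry out of bit 15 back into bit 0):
  0x52CE + 0xAF09 = 0x101D7 → wrap carry → 0x01D8
  0x01D8 + 0x4B76 = 0x04D4E
  0x4D4E + 0xD496 = 0x121E4 → wrap carry → 0x21E5
  0x21E5 + 0xD169 = 0x0F34E
  0xF34E + 0x418D = 0x134DB → wrap carry → 0x34DC
One's-complement sum = 0x34DC.
Checksum = ~0x34DC & 0xFFFF = 0xCB23.

CB23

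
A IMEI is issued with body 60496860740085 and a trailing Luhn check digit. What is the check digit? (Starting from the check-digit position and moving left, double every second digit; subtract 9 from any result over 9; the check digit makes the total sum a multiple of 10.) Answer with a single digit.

8

Partial digits right→left: 5 8 0 0 4 7 0 6 8 6 9 4 0 6
Double every second digit counting from the check-digit position (so the 1st, 3rd, 5th, ... of the partial from the right).
  doubled (with −9 where >9): 1 0 8 0 7 9 0 → sum 25
  kept as-is: 8 0 7 6 6 4 6 → sum 37
Total = 25 + 37 = 62.
Check digit = (10 − (62 mod 10)) mod 10 = 8.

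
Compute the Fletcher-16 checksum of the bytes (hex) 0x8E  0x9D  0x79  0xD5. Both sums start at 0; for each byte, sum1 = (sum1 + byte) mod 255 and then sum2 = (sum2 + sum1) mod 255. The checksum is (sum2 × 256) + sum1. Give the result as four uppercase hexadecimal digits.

DB7B

Running sums (mod 255):
  after byte 0 (0x8E): sum1=142, sum2=142
  after byte 1 (0x9D): sum1=44, sum2=186
  after byte 2 (0x79): sum1=165, sum2=96
  after byte 3 (0xD5): sum1=123, sum2=219
Checksum = sum2·256 + sum1 = 219·256 + 123 = 56187 = 0xDB7B.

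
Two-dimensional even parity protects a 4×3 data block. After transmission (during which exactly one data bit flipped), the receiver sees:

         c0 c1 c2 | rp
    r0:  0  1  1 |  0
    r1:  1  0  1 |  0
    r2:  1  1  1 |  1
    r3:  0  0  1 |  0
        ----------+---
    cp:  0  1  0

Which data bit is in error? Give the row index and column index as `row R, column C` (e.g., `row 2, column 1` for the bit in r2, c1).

Recompute each row's even parity and compare to rp:
  r0: data parity 0, sent rp 0 → ok
  r1: data parity 0, sent rp 0 → ok
  r2: data parity 1, sent rp 1 → ok
  r3: data parity 1, sent rp 0 → mismatch
Recompute each column's even parity and compare to cp:
  c0: data parity 0, sent cp 0 → ok
  c1: data parity 0, sent cp 1 → mismatch
  c2: data parity 0, sent cp 0 → ok
Exactly one row (r3) and one column (c1) fail → the flipped bit is at their intersection.

row 3, column 1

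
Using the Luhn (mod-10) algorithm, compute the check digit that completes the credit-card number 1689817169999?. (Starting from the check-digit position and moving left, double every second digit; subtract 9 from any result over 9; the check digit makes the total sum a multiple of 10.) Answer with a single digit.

3

Partial digits right→left: 9 9 9 9 6 1 7 1 8 9 8 6 1
Double every second digit counting from the check-digit position (so the 1st, 3rd, 5th, ... of the partial from the right).
  doubled (with −9 where >9): 9 9 3 5 7 7 2 → sum 42
  kept as-is: 9 9 1 1 9 6 → sum 35
Total = 42 + 35 = 77.
Check digit = (10 − (77 mod 10)) mod 10 = 3.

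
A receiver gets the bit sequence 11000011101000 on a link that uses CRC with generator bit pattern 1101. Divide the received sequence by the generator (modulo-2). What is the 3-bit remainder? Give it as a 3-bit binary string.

100

Modulo-2 division of 11000011101000 by 1101:
  pos 0: 1100 XOR 1101 = 0001
  pos 3: 1001 XOR 1101 = 0100
  pos 4: 1001 XOR 1101 = 0100
  pos 5: 1001 XOR 1101 = 0100
  pos 6: 1000 XOR 1101 = 0101
  pos 7: 1011 XOR 1101 = 0110
  pos 8: 1100 XOR 1101 = 0001
Remainder = 100 (nonzero — an error is detected).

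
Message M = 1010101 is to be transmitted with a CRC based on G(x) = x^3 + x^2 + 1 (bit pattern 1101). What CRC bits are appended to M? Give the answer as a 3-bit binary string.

011

Append 3 zeros: 1010101000. Divide by 1101 (XOR where the leading bit is 1):
  pos 0: 1010 XOR 1101 = 0111
  pos 1: 1111 XOR 1101 = 0010
  pos 3: 1001 XOR 1101 = 0100
  pos 4: 1000 XOR 1101 = 0101
  pos 5: 1010 XOR 1101 = 0111
  pos 6: 1110 XOR 1101 = 0011
Remainder (last 3 bits) = 011. This is the CRC / FCS.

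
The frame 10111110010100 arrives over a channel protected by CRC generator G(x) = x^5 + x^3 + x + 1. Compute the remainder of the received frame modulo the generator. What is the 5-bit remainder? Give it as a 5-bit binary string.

00000

Modulo-2 division of 10111110010100 by 101011:
  pos 0: 101111 XOR 101011 = 000100
  pos 3: 100100 XOR 101011 = 001111
  pos 5: 111110 XOR 101011 = 010101
  pos 6: 101011 XOR 101011 = 000000
Remainder = 00000 (zero — the frame passes the CRC check).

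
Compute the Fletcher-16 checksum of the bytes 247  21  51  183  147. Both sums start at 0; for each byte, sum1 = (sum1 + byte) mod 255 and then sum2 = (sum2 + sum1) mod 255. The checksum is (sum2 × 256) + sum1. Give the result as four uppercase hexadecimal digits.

Running sums (mod 255):
  after byte 0 (247): sum1=247, sum2=247
  after byte 1 (21): sum1=13, sum2=5
  after byte 2 (51): sum1=64, sum2=69
  after byte 3 (183): sum1=247, sum2=61
  after byte 4 (147): sum1=139, sum2=200
Checksum = sum2·256 + sum1 = 200·256 + 139 = 51339 = 0xC88B.

C88B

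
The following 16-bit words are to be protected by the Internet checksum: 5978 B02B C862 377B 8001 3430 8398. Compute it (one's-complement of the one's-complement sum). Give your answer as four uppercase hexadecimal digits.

One's-complement addition (fold any carry out of bit 15 back into bit 0):
  0x5978 + 0xB02B = 0x109A3 → wrap carry → 0x09A4
  0x09A4 + 0xC862 = 0x0D206
  0xD206 + 0x377B = 0x10981 → wrap carry → 0x0982
  0x0982 + 0x8001 = 0x08983
  0x8983 + 0x3430 = 0x0BDB3
  0xBDB3 + 0x8398 = 0x1414B → wrap carry → 0x414C
One's-complement sum = 0x414C.
Checksum = ~0x414C & 0xFFFF = 0xBEB3.

BEB3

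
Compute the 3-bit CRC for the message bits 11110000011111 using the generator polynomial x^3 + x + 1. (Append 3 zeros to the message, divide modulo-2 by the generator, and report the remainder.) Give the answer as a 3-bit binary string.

100

Append 3 zeros: 11110000011111000. Divide by 1011 (XOR where the leading bit is 1):
  pos 0: 1111 XOR 1011 = 0100
  pos 1: 1000 XOR 1011 = 0011
  pos 3: 1100 XOR 1011 = 0111
  pos 4: 1110 XOR 1011 = 0101
  pos 5: 1010 XOR 1011 = 0001
  pos 8: 1111 XOR 1011 = 0100
  pos 9: 1001 XOR 1011 = 0010
  pos 11: 1010 XOR 1011 = 0001
Remainder (last 3 bits) = 100. This is the CRC / FCS.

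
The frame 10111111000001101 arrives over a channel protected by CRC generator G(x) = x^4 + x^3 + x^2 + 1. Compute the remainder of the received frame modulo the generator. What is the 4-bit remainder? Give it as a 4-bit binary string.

0000

Modulo-2 division of 10111111000001101 by 11101:
  pos 0: 10111 XOR 11101 = 01010
  pos 1: 10101 XOR 11101 = 01000
  pos 2: 10001 XOR 11101 = 01100
  pos 3: 11001 XOR 11101 = 00100
  pos 5: 10000 XOR 11101 = 01101
  pos 6: 11010 XOR 11101 = 00111
  pos 8: 11100 XOR 11101 = 00001
  pos 12: 11101 XOR 11101 = 00000
Remainder = 0000 (zero — the frame passes the CRC check).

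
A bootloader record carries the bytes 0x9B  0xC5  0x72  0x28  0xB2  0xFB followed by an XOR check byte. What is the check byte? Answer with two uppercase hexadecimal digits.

4D

XOR the bytes together:
  start with 0x9B
  0x9B ⊕ 0xC5 = 0x5E
  0x5E ⊕ 0x72 = 0x2C
  0x2C ⊕ 0x28 = 0x04
  0x04 ⊕ 0xB2 = 0xB6
  0xB6 ⊕ 0xFB = 0x4D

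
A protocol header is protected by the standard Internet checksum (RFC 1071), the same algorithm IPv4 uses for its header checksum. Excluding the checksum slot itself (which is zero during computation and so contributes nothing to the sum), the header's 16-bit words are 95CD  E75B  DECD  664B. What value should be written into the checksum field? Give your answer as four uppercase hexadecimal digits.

3DBD

One's-complement addition (fold any carry out of bit 15 back into bit 0):
  0x95CD + 0xE75B = 0x17D28 → wrap carry → 0x7D29
  0x7D29 + 0xDECD = 0x15BF6 → wrap carry → 0x5BF7
  0x5BF7 + 0x664B = 0x0C242
One's-complement sum = 0xC242.
Checksum = ~0xC242 & 0xFFFF = 0x3DBD.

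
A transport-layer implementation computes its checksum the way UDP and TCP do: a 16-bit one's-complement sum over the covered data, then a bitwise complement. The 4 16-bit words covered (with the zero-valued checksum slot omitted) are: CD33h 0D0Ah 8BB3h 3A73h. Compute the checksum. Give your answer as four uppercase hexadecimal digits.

One's-complement addition (fold any carry out of bit 15 back into bit 0):
  0xCD33 + 0x0D0A = 0x0DA3D
  0xDA3D + 0x8BB3 = 0x165F0 → wrap carry → 0x65F1
  0x65F1 + 0x3A73 = 0x0A064
One's-complement sum = 0xA064.
Checksum = ~0xA064 & 0xFFFF = 0x5F9B.

5F9B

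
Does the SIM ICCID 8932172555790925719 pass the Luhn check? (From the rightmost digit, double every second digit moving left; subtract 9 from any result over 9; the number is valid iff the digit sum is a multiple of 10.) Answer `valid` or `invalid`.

invalid

From the right, keep odd positions and double even positions (subtract 9 from any doubled value over 9):
  doubled (positions 2,4,...): 2 1 9 9 1 1 5 4 9 → sum 41
  kept (positions 1,3,...): 9 7 2 0 7 5 2 1 3 8 → sum 44
Total = 85.
85 mod 10 = 5, so the number is invalid.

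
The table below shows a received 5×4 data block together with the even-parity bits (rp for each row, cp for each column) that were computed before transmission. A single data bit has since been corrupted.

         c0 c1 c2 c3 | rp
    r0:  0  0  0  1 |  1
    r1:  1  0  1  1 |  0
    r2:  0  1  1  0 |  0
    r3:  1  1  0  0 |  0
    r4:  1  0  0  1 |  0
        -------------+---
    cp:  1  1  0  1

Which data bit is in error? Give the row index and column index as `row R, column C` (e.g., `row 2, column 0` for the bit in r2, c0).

Recompute each row's even parity and compare to rp:
  r0: data parity 1, sent rp 1 → ok
  r1: data parity 1, sent rp 0 → mismatch
  r2: data parity 0, sent rp 0 → ok
  r3: data parity 0, sent rp 0 → ok
  r4: data parity 0, sent rp 0 → ok
Recompute each column's even parity and compare to cp:
  c0: data parity 1, sent cp 1 → ok
  c1: data parity 0, sent cp 1 → mismatch
  c2: data parity 0, sent cp 0 → ok
  c3: data parity 1, sent cp 1 → ok
Exactly one row (r1) and one column (c1) fail → the flipped bit is at their intersection.

row 1, column 1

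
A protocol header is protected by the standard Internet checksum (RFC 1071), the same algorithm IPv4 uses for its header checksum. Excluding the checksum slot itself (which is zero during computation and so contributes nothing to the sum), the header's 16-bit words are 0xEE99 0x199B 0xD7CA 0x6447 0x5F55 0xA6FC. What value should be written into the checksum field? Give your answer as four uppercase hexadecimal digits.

One's-complement addition (fold any carry out of bit 15 back into bit 0):
  0xEE99 + 0x199B = 0x10834 → wrap carry → 0x0835
  0x0835 + 0xD7CA = 0x0DFFF
  0xDFFF + 0x6447 = 0x14446 → wrap carry → 0x4447
  0x4447 + 0x5F55 = 0x0A39C
  0xA39C + 0xA6FC = 0x14A98 → wrap carry → 0x4A99
One's-complement sum = 0x4A99.
Checksum = ~0x4A99 & 0xFFFF = 0xB566.

B566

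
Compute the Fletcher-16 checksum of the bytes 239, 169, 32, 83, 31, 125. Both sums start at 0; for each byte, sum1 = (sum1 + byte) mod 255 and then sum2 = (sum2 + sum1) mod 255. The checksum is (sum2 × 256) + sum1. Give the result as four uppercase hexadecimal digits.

Running sums (mod 255):
  after byte 0 (239): sum1=239, sum2=239
  after byte 1 (169): sum1=153, sum2=137
  after byte 2 (32): sum1=185, sum2=67
  after byte 3 (83): sum1=13, sum2=80
  after byte 4 (31): sum1=44, sum2=124
  after byte 5 (125): sum1=169, sum2=38
Checksum = sum2·256 + sum1 = 38·256 + 169 = 9897 = 0x26A9.

26A9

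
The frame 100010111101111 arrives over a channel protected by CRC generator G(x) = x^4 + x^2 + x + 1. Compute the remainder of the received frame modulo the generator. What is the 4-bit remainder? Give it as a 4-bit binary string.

Modulo-2 division of 100010111101111 by 10111:
  pos 0: 10001 XOR 10111 = 00110
  pos 2: 11001 XOR 10111 = 01110
  pos 3: 11101 XOR 10111 = 01010
  pos 4: 10101 XOR 10111 = 00010
  pos 7: 10101 XOR 10111 = 00010
  pos 10: 10111 XOR 10111 = 00000
Remainder = 0000 (zero — the frame passes the CRC check).

0000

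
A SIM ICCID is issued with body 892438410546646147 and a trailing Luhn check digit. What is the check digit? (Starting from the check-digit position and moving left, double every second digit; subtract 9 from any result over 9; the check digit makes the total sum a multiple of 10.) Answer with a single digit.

8

Partial digits right→left: 7 4 1 6 4 6 6 4 5 0 1 4 8 3 4 2 9 8
Double every second digit counting from the check-digit position (so the 1st, 3rd, 5th, ... of the partial from the right).
  doubled (with −9 where >9): 5 2 8 3 1 2 7 8 9 → sum 45
  kept as-is: 4 6 6 4 0 4 3 2 8 → sum 37
Total = 45 + 37 = 82.
Check digit = (10 − (82 mod 10)) mod 10 = 8.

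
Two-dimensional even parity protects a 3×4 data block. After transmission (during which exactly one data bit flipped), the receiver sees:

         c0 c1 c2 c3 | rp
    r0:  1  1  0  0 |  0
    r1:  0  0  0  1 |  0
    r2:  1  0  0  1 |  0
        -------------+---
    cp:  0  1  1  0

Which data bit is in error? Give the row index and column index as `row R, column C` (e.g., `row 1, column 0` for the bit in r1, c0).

row 1, column 2

Recompute each row's even parity and compare to rp:
  r0: data parity 0, sent rp 0 → ok
  r1: data parity 1, sent rp 0 → mismatch
  r2: data parity 0, sent rp 0 → ok
Recompute each column's even parity and compare to cp:
  c0: data parity 0, sent cp 0 → ok
  c1: data parity 1, sent cp 1 → ok
  c2: data parity 0, sent cp 1 → mismatch
  c3: data parity 0, sent cp 0 → ok
Exactly one row (r1) and one column (c2) fail → the flipped bit is at their intersection.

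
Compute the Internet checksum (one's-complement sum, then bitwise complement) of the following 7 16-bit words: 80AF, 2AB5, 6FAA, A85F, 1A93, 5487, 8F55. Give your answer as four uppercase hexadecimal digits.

One's-complement addition (fold any carry out of bit 15 back into bit 0):
  0x80AF + 0x2AB5 = 0x0AB64
  0xAB64 + 0x6FAA = 0x11B0E → wrap carry → 0x1B0F
  0x1B0F + 0xA85F = 0x0C36E
  0xC36E + 0x1A93 = 0x0DE01
  0xDE01 + 0x5487 = 0x13288 → wrap carry → 0x3289
  0x3289 + 0x8F55 = 0x0C1DE
One's-complement sum = 0xC1DE.
Checksum = ~0xC1DE & 0xFFFF = 0x3E21.

3E21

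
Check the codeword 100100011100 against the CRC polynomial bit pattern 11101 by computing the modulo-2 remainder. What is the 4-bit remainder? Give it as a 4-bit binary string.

1110

Modulo-2 division of 100100011100 by 11101:
  pos 0: 10010 XOR 11101 = 01111
  pos 1: 11110 XOR 11101 = 00011
  pos 4: 11011 XOR 11101 = 00110
  pos 6: 11010 XOR 11101 = 00111
Remainder = 1110 (nonzero — an error is detected).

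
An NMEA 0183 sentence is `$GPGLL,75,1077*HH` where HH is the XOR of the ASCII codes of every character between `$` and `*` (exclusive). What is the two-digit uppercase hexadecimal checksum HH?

53

XOR the ASCII codes of the payload characters:
  'G' = 0x47 → acc = 0x47
  'P' = 0x50 → acc = 0x17
  'G' = 0x47 → acc = 0x50
  'L' = 0x4C → acc = 0x1C
  'L' = 0x4C → acc = 0x50
  ',' = 0x2C → acc = 0x7C
  '7' = 0x37 → acc = 0x4B
  '5' = 0x35 → acc = 0x7E
  ',' = 0x2C → acc = 0x52
  '1' = 0x31 → acc = 0x63
  '0' = 0x30 → acc = 0x53
  '7' = 0x37 → acc = 0x64
  '7' = 0x37 → acc = 0x53
Checksum = 0x53.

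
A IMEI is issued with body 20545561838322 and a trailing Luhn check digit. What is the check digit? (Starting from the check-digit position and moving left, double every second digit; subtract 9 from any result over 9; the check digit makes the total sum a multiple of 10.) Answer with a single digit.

7

Partial digits right→left: 2 2 3 8 3 8 1 6 5 5 4 5 0 2
Double every second digit counting from the check-digit position (so the 1st, 3rd, 5th, ... of the partial from the right).
  doubled (with −9 where >9): 4 6 6 2 1 8 0 → sum 27
  kept as-is: 2 8 8 6 5 5 2 → sum 36
Total = 27 + 36 = 63.
Check digit = (10 − (63 mod 10)) mod 10 = 7.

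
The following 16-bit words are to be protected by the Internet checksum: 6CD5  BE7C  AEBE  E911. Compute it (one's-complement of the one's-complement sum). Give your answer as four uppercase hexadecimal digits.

One's-complement addition (fold any carry out of bit 15 back into bit 0):
  0x6CD5 + 0xBE7C = 0x12B51 → wrap carry → 0x2B52
  0x2B52 + 0xAEBE = 0x0DA10
  0xDA10 + 0xE911 = 0x1C321 → wrap carry → 0xC322
One's-complement sum = 0xC322.
Checksum = ~0xC322 & 0xFFFF = 0x3CDD.

3CDD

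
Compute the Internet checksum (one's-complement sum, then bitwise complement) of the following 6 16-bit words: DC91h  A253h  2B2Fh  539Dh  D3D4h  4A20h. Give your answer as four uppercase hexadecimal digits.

E458

One's-complement addition (fold any carry out of bit 15 back into bit 0):
  0xDC91 + 0xA253 = 0x17EE4 → wrap carry → 0x7EE5
  0x7EE5 + 0x2B2F = 0x0AA14
  0xAA14 + 0x539D = 0x0FDB1
  0xFDB1 + 0xD3D4 = 0x1D185 → wrap carry → 0xD186
  0xD186 + 0x4A20 = 0x11BA6 → wrap carry → 0x1BA7
One's-complement sum = 0x1BA7.
Checksum = ~0x1BA7 & 0xFFFF = 0xE458.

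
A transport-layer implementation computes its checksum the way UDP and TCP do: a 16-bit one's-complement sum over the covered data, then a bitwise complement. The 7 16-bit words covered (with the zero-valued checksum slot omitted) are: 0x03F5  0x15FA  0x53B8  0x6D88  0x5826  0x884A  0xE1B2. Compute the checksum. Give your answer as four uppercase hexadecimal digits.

One's-complement addition (fold any carry out of bit 15 back into bit 0):
  0x03F5 + 0x15FA = 0x019EF
  0x19EF + 0x53B8 = 0x06DA7
  0x6DA7 + 0x6D88 = 0x0DB2F
  0xDB2F + 0x5826 = 0x13355 → wrap carry → 0x3356
  0x3356 + 0x884A = 0x0BBA0
  0xBBA0 + 0xE1B2 = 0x19D52 → wrap carry → 0x9D53
One's-complement sum = 0x9D53.
Checksum = ~0x9D53 & 0xFFFF = 0x62AC.

62AC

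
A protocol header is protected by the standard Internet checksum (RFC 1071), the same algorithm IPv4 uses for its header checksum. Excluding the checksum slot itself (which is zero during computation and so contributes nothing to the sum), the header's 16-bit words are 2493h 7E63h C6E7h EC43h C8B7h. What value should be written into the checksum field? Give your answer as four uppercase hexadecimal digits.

E125

One's-complement addition (fold any carry out of bit 15 back into bit 0):
  0x2493 + 0x7E63 = 0x0A2F6
  0xA2F6 + 0xC6E7 = 0x169DD → wrap carry → 0x69DE
  0x69DE + 0xEC43 = 0x15621 → wrap carry → 0x5622
  0x5622 + 0xC8B7 = 0x11ED9 → wrap carry → 0x1EDA
One's-complement sum = 0x1EDA.
Checksum = ~0x1EDA & 0xFFFF = 0xE125.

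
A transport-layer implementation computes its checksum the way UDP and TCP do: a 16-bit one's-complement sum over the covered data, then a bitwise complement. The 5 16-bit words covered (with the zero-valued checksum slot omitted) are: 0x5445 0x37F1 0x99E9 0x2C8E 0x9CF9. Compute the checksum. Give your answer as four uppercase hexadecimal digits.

1058

One's-complement addition (fold any carry out of bit 15 back into bit 0):
  0x5445 + 0x37F1 = 0x08C36
  0x8C36 + 0x99E9 = 0x1261F → wrap carry → 0x2620
  0x2620 + 0x2C8E = 0x052AE
  0x52AE + 0x9CF9 = 0x0EFA7
One's-complement sum = 0xEFA7.
Checksum = ~0xEFA7 & 0xFFFF = 0x1058.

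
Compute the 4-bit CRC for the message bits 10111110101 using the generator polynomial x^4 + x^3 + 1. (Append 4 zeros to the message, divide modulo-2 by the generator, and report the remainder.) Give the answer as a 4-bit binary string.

0101

Append 4 zeros: 101111101010000. Divide by 11001 (XOR where the leading bit is 1):
  pos 0: 10111 XOR 11001 = 01110
  pos 1: 11101 XOR 11001 = 00100
  pos 3: 10010 XOR 11001 = 01011
  pos 4: 10111 XOR 11001 = 01110
  pos 5: 11100 XOR 11001 = 00101
  pos 7: 10110 XOR 11001 = 01111
  pos 8: 11110 XOR 11001 = 00111
  pos 10: 11100 XOR 11001 = 00101
Remainder (last 4 bits) = 0101. This is the CRC / FCS.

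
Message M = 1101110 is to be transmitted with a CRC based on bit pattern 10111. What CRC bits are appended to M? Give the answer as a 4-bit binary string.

Append 4 zeros: 11011100000. Divide by 10111 (XOR where the leading bit is 1):
  pos 0: 11011 XOR 10111 = 01100
  pos 1: 11001 XOR 10111 = 01110
  pos 2: 11100 XOR 10111 = 01011
  pos 3: 10110 XOR 10111 = 00001
Remainder (last 4 bits) = 1000. This is the CRC / FCS.

1000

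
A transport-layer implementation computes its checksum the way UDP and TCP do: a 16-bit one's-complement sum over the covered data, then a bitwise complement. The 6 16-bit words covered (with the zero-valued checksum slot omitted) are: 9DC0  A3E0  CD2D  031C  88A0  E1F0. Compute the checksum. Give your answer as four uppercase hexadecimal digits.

8383

One's-complement addition (fold any carry out of bit 15 back into bit 0):
  0x9DC0 + 0xA3E0 = 0x141A0 → wrap carry → 0x41A1
  0x41A1 + 0xCD2D = 0x10ECE → wrap carry → 0x0ECF
  0x0ECF + 0x031C = 0x011EB
  0x11EB + 0x88A0 = 0x09A8B
  0x9A8B + 0xE1F0 = 0x17C7B → wrap carry → 0x7C7C
One's-complement sum = 0x7C7C.
Checksum = ~0x7C7C & 0xFFFF = 0x8383.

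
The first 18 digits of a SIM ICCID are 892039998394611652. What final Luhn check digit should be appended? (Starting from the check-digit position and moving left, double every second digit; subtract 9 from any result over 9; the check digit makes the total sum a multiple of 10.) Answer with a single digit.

9

Partial digits right→left: 2 5 6 1 1 6 4 9 3 8 9 9 9 3 0 2 9 8
Double every second digit counting from the check-digit position (so the 1st, 3rd, 5th, ... of the partial from the right).
  doubled (with −9 where >9): 4 3 2 8 6 9 9 0 9 → sum 50
  kept as-is: 5 1 6 9 8 9 3 2 8 → sum 51
Total = 50 + 51 = 101.
Check digit = (10 − (101 mod 10)) mod 10 = 9.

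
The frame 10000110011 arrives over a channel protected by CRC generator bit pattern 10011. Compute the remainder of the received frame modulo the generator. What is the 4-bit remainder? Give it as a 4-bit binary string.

0001

Modulo-2 division of 10000110011 by 10011:
  pos 0: 10000 XOR 10011 = 00011
  pos 3: 11110 XOR 10011 = 01101
  pos 4: 11010 XOR 10011 = 01001
  pos 5: 10011 XOR 10011 = 00000
Remainder = 0001 (nonzero — an error is detected).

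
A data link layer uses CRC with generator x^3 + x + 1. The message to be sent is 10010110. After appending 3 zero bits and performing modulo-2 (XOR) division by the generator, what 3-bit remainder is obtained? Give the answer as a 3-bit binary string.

Append 3 zeros: 10010110000. Divide by 1011 (XOR where the leading bit is 1):
  pos 0: 1001 XOR 1011 = 0010
  pos 2: 1001 XOR 1011 = 0010
  pos 4: 1010 XOR 1011 = 0001
  pos 7: 1000 XOR 1011 = 0011
Remainder (last 3 bits) = 011. This is the CRC / FCS.

011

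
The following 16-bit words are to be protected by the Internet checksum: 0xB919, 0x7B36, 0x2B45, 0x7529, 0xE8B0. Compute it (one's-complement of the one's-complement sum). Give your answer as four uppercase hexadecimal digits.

One's-complement addition (fold any carry out of bit 15 back into bit 0):
  0xB919 + 0x7B36 = 0x1344F → wrap carry → 0x3450
  0x3450 + 0x2B45 = 0x05F95
  0x5F95 + 0x7529 = 0x0D4BE
  0xD4BE + 0xE8B0 = 0x1BD6E → wrap carry → 0xBD6F
One's-complement sum = 0xBD6F.
Checksum = ~0xBD6F & 0xFFFF = 0x4290.

4290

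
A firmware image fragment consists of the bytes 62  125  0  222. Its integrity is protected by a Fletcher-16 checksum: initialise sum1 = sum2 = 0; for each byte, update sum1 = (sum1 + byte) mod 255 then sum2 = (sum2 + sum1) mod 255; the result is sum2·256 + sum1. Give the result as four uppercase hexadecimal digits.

Running sums (mod 255):
  after byte 0 (62): sum1=62, sum2=62
  after byte 1 (125): sum1=187, sum2=249
  after byte 2 (0): sum1=187, sum2=181
  after byte 3 (222): sum1=154, sum2=80
Checksum = sum2·256 + sum1 = 80·256 + 154 = 20634 = 0x509A.

509A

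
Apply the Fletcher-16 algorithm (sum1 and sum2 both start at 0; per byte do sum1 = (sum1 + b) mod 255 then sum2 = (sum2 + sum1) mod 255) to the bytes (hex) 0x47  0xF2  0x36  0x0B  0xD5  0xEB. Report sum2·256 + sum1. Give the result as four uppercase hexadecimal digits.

FB3D

Running sums (mod 255):
  after byte 0 (0x47): sum1=71, sum2=71
  after byte 1 (0xF2): sum1=58, sum2=129
  after byte 2 (0x36): sum1=112, sum2=241
  after byte 3 (0x0B): sum1=123, sum2=109
  after byte 4 (0xD5): sum1=81, sum2=190
  after byte 5 (0xEB): sum1=61, sum2=251
Checksum = sum2·256 + sum1 = 251·256 + 61 = 64317 = 0xFB3D.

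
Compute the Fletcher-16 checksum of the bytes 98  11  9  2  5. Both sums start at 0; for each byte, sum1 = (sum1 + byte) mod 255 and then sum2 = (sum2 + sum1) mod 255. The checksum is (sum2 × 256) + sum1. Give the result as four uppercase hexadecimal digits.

3C7D

Running sums (mod 255):
  after byte 0 (98): sum1=98, sum2=98
  after byte 1 (11): sum1=109, sum2=207
  after byte 2 (9): sum1=118, sum2=70
  after byte 3 (2): sum1=120, sum2=190
  after byte 4 (5): sum1=125, sum2=60
Checksum = sum2·256 + sum1 = 60·256 + 125 = 15485 = 0x3C7D.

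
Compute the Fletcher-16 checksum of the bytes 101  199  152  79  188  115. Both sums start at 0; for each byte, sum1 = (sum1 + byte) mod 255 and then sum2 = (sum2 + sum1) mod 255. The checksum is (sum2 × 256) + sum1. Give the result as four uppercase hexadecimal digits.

8445

Running sums (mod 255):
  after byte 0 (101): sum1=101, sum2=101
  after byte 1 (199): sum1=45, sum2=146
  after byte 2 (152): sum1=197, sum2=88
  after byte 3 (79): sum1=21, sum2=109
  after byte 4 (188): sum1=209, sum2=63
  after byte 5 (115): sum1=69, sum2=132
Checksum = sum2·256 + sum1 = 132·256 + 69 = 33861 = 0x8445.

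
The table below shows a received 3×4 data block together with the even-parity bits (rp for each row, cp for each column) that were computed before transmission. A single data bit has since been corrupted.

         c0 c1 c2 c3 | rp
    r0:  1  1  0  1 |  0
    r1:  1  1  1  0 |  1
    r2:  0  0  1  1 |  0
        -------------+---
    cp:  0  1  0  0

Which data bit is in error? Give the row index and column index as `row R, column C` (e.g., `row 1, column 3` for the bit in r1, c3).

Recompute each row's even parity and compare to rp:
  r0: data parity 1, sent rp 0 → mismatch
  r1: data parity 1, sent rp 1 → ok
  r2: data parity 0, sent rp 0 → ok
Recompute each column's even parity and compare to cp:
  c0: data parity 0, sent cp 0 → ok
  c1: data parity 0, sent cp 1 → mismatch
  c2: data parity 0, sent cp 0 → ok
  c3: data parity 0, sent cp 0 → ok
Exactly one row (r0) and one column (c1) fail → the flipped bit is at their intersection.

row 0, column 1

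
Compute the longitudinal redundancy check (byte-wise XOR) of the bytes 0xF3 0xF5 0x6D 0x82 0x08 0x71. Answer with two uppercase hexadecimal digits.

XOR the bytes together:
  start with 0xF3
  0xF3 ⊕ 0xF5 = 0x06
  0x06 ⊕ 0x6D = 0x6B
  0x6B ⊕ 0x82 = 0xE9
  0xE9 ⊕ 0x08 = 0xE1
  0xE1 ⊕ 0x71 = 0x90

90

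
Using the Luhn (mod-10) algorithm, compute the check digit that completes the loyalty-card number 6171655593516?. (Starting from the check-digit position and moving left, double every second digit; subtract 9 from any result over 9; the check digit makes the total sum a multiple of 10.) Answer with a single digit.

Partial digits right→left: 6 1 5 3 9 5 5 5 6 1 7 1 6
Double every second digit counting from the check-digit position (so the 1st, 3rd, 5th, ... of the partial from the right).
  doubled (with −9 where >9): 3 1 9 1 3 5 3 → sum 25
  kept as-is: 1 3 5 5 1 1 → sum 16
Total = 25 + 16 = 41.
Check digit = (10 − (41 mod 10)) mod 10 = 9.

9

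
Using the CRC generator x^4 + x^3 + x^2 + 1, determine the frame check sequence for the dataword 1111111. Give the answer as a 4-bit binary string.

Append 4 zeros: 11111110000. Divide by 11101 (XOR where the leading bit is 1):
  pos 0: 11111 XOR 11101 = 00010
  pos 3: 10110 XOR 11101 = 01011
  pos 4: 10110 XOR 11101 = 01011
  pos 5: 10110 XOR 11101 = 01011
  pos 6: 10110 XOR 11101 = 01011
Remainder (last 4 bits) = 1011. This is the CRC / FCS.

1011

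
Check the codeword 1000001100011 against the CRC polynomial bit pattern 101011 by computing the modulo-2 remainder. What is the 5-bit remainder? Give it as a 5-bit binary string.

Modulo-2 division of 1000001100011 by 101011:
  pos 0: 100000 XOR 101011 = 001011
  pos 2: 101111 XOR 101011 = 000100
  pos 5: 100000 XOR 101011 = 001011
  pos 7: 101111 XOR 101011 = 000100
Remainder = 00100 (nonzero — an error is detected).

00100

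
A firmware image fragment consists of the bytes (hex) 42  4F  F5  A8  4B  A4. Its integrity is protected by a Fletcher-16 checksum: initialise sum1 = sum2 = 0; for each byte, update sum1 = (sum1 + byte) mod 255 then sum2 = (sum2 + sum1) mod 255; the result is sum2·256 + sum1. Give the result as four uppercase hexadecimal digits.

Running sums (mod 255):
  after byte 0 (42): sum1=66, sum2=66
  after byte 1 (4F): sum1=145, sum2=211
  after byte 2 (F5): sum1=135, sum2=91
  after byte 3 (A8): sum1=48, sum2=139
  after byte 4 (4B): sum1=123, sum2=7
  after byte 5 (A4): sum1=32, sum2=39
Checksum = sum2·256 + sum1 = 39·256 + 32 = 10016 = 0x2720.

2720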